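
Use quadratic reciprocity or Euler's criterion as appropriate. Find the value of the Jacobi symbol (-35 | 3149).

-1

First reduce: -35 ≡ 3114 (mod 3149).
Pull out 2: since 3149 ≡ 5 (mod 8), (2/3149) = -1.
Reciprocity: 1557 ≡ 1 and 3149 ≡ 1 (mod 4), so (1557/3149) = +(3149/1557).
Reduce top mod 1557: now compute (35/1557).
Reciprocity: 35 ≡ 3 and 1557 ≡ 1 (mod 4), so (35/1557) = +(1557/35).
Reduce top mod 35: now compute (17/35).
Reciprocity: 17 ≡ 1 and 35 ≡ 3 (mod 4), so (17/35) = +(35/17).
Reduce top mod 17: now compute (1/17).
Reached (1/17) = 1. Collecting the sign flips along the way, the symbol is -1.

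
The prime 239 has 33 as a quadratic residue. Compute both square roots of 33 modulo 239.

64, 175

Since 239 ≡ 3 (mod 4), a square root of 33 is 33^((239+1)/4) = 33^60 mod 239.
Repeated squaring: 33^2≡133, 33^4≡3, 33^8≡9, 33^16≡81, 33^32≡108 (mod 239).
33^60 = 33^(32+16+8+4) ≡ 64 (mod 239).
Check: 64² = 4096 ≡ 33 (mod 239). The two roots are 64 and 175.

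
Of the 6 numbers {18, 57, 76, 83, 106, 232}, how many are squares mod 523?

1

(18/523) = -1 → non-residue.
(57/523) = -1 → non-residue.
(76/523) = +1 → QR.
(83/523) = -1 → non-residue.
(106/523) = -1 → non-residue.
(232/523) = -1 → non-residue.
Total quadratic residues among the 6: 1.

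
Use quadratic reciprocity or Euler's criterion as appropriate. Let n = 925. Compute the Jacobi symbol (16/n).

Pull out 2^4: since 925 ≡ 5 (mod 8), (2/925) = -1, so (2/925)^4 = +1.
Reached (1/925) = 1. Collecting the sign flips along the way, the symbol is +1.

1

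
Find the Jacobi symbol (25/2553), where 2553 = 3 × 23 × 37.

Reciprocity: 25 ≡ 1 and 2553 ≡ 1 (mod 4), so (25/2553) = +(2553/25).
Reduce top mod 25: now compute (3/25).
Reciprocity: 3 ≡ 3 and 25 ≡ 1 (mod 4), so (3/25) = +(25/3).
Reduce top mod 3: now compute (1/3).
Reached (1/3) = 1. Collecting the sign flips along the way, the symbol is +1.

1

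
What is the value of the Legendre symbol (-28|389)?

First reduce: -28 ≡ 361 (mod 389).
Reciprocity: 361 ≡ 1 and 389 ≡ 1 (mod 4), so (361/389) = +(389/361).
Reduce top mod 361: now compute (28/361).
Pull out 2^2: since 361 ≡ 1 (mod 8), (2/361) = +1, so (2/361)^2 = +1.
Reciprocity: 7 ≡ 3 and 361 ≡ 1 (mod 4), so (7/361) = +(361/7).
Reduce top mod 7: now compute (4/7).
Pull out 2^2: since 7 ≡ 7 (mod 8), (2/7) = +1, so (2/7)^2 = +1.
Reached (1/7) = 1. Collecting the sign flips along the way, the symbol is +1.

1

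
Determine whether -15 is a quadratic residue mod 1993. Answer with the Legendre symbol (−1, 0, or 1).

First reduce: -15 ≡ 1978 (mod 1993).
Pull out 2: since 1993 ≡ 1 (mod 8), (2/1993) = +1.
Reciprocity: 989 ≡ 1 and 1993 ≡ 1 (mod 4), so (989/1993) = +(1993/989).
Reduce top mod 989: now compute (15/989).
Reciprocity: 15 ≡ 3 and 989 ≡ 1 (mod 4), so (15/989) = +(989/15).
Reduce top mod 15: now compute (14/15).
Pull out 2: since 15 ≡ 7 (mod 8), (2/15) = +1.
Reciprocity: 7 ≡ 3 and 15 ≡ 3 (mod 4), so (7/15) = −(15/7).
Reduce top mod 7: now compute (1/7).
Reached (1/7) = 1. Collecting the sign flips along the way, the symbol is -1.

-1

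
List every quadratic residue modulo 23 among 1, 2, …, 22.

1, 2, 3, 4, 6, 8, 9, 12, 13, 16, 18

Square k = 1,…,11 (k and 23−k give the same square):
1²=1, 2²=4, 3²=9, 4²=16, 5²≡2, 6²≡13, 7²≡3, 8²≡18, 9²≡12, 10²≡8, 11²≡6 (mod 23).
So the quadratic residues mod 23 are {1, 2, 3, 4, 6, 8, 9, 12, 13, 16, 18}.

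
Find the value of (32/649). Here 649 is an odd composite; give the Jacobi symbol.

1

Pull out 2^5: since 649 ≡ 1 (mod 8), (2/649) = +1, so (2/649)^5 = +1.
Reached (1/649) = 1. Collecting the sign flips along the way, the symbol is +1.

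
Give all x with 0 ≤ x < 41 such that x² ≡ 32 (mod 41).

14, 27

41 ≡ 1 (mod 4), so we find a root by search.
Trying successive values, 14² = 196 ≡ 32 (mod 41). The other root is 41 − 14 = 27.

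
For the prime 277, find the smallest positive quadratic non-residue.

2

(2/277) = −1, so 2 is the smallest positive non-residue mod 277.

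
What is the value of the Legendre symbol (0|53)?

0

Top reduces to 0: gcd > 1, so the symbol is 0.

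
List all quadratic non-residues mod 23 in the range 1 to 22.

5 7 10 11 14 15 17 19 20 21 22

Square k = 1,…,11 (k and 23−k give the same square):
1²=1, 2²=4, 3²=9, 4²=16, 5²≡2, 6²≡13, 7²≡3, 8²≡18, 9²≡12, 10²≡8, 11²≡6 (mod 23).
The residues are {1, 2, 3, 4, 6, 8, 9, 12, 13, 16, 18}; the non-residues are the remaining 11 nonzero classes.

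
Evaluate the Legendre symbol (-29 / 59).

-1

Euler's criterion: (-29/59) ≡ 30^29 (mod 59).
30^2 ≡ 15 (mod 59)
30^4 ≡ 48 (mod 59)
30^8 ≡ 3 (mod 59)
30^16 ≡ 9 (mod 59)
30^29 = 30^(16+8+4+1) ≡ 58 (mod 59).
Result is 58 ≡ −1, so (-29/59) = −1.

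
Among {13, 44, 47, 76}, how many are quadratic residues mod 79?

(13/79) = +1 → QR.
(44/79) = +1 → QR.
(47/79) = -1 → non-residue.
(76/79) = +1 → QR.
Total quadratic residues among the 4: 3.

3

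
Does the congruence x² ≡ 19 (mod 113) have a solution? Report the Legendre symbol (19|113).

-1

Euler's criterion: (19/113) ≡ 19^56 (mod 113).
19^2 ≡ 22 (mod 113)
19^4 ≡ 32 (mod 113)
19^8 ≡ 7 (mod 113)
19^16 ≡ 49 (mod 113)
19^32 ≡ 28 (mod 113)
19^56 = 19^(32+16+8) ≡ 112 (mod 113).
Result is 112 ≡ −1, so (19/113) = −1.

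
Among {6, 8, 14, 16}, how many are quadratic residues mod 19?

(6/19) = +1 → QR.
(8/19) = -1 → non-residue.
(14/19) = -1 → non-residue.
(16/19) = +1 → QR.
Total quadratic residues among the 4: 2.

2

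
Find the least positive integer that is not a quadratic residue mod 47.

5

(2/47) = +1, so 2 is a residue.
(3/47) = +1, so 3 is a residue.
(4/47) = +1, so 4 is a residue.
(5/47) = −1, so 5 is the smallest positive non-residue mod 47.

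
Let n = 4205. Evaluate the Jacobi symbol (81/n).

Reciprocity: 81 ≡ 1 and 4205 ≡ 1 (mod 4), so (81/4205) = +(4205/81).
Reduce top mod 81: now compute (74/81).
Pull out 2: since 81 ≡ 1 (mod 8), (2/81) = +1.
Reciprocity: 37 ≡ 1 and 81 ≡ 1 (mod 4), so (37/81) = +(81/37).
Reduce top mod 37: now compute (7/37).
Reciprocity: 7 ≡ 3 and 37 ≡ 1 (mod 4), so (7/37) = +(37/7).
Reduce top mod 7: now compute (2/7).
Pull out 2: since 7 ≡ 7 (mod 8), (2/7) = +1.
Reached (1/7) = 1. Collecting the sign flips along the way, the symbol is +1.

1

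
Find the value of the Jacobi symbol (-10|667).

First reduce: -10 ≡ 657 (mod 667).
Reciprocity: 657 ≡ 1 and 667 ≡ 3 (mod 4), so (657/667) = +(667/657).
Reduce top mod 657: now compute (10/657).
Pull out 2: since 657 ≡ 1 (mod 8), (2/657) = +1.
Reciprocity: 5 ≡ 1 and 657 ≡ 1 (mod 4), so (5/657) = +(657/5).
Reduce top mod 5: now compute (2/5).
Pull out 2: since 5 ≡ 5 (mod 8), (2/5) = -1.
Reached (1/5) = 1. Collecting the sign flips along the way, the symbol is -1.

-1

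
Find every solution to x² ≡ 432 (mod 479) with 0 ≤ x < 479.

107, 372

Since 479 ≡ 3 (mod 4), a square root of 432 is 432^((479+1)/4) = 432^120 mod 479.
Repeated squaring: 432^2≡293, 432^4≡108, 432^8≡168, 432^16≡442, 432^32≡411, 432^64≡313 (mod 479).
432^120 = 432^(64+32+16+8) ≡ 107 (mod 479).
Check: 107² = 11449 ≡ 432 (mod 479). The two roots are 107 and 372.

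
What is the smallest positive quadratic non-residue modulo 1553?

3

(2/1553) = +1, so 2 is a residue.
(3/1553) = −1, so 3 is the smallest positive non-residue mod 1553.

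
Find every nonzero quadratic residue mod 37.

Square k = 1,…,18 (k and 37−k give the same square):
1²=1, 2²=4, 3²=9, 4²=16, 5²=25, 6²=36, 7²≡12, 8²≡27, 9²≡7, 10²≡26, 11²≡10, 12²≡33, 13²≡21, 14²≡11, 15²≡3, 16²≡34, 17²≡30, 18²≡28 (mod 37).
So the quadratic residues mod 37 are {1, 3, 4, 7, 9, 10, 11, 12, 16, 21, 25, 26, 27, 28, 30, 33, 34, 36}.

1 3 4 7 9 10 11 12 16 21 25 26 27 28 30 33 34 36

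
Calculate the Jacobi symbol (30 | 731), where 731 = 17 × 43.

Pull out 2: since 731 ≡ 3 (mod 8), (2/731) = -1.
Reciprocity: 15 ≡ 3 and 731 ≡ 3 (mod 4), so (15/731) = −(731/15).
Reduce top mod 15: now compute (11/15).
Reciprocity: 11 ≡ 3 and 15 ≡ 3 (mod 4), so (11/15) = −(15/11).
Reduce top mod 11: now compute (4/11).
Pull out 2^2: since 11 ≡ 3 (mod 8), (2/11) = -1, so (2/11)^2 = +1.
Reached (1/11) = 1. Collecting the sign flips along the way, the symbol is -1.

-1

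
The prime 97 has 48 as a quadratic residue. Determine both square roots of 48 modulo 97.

40, 57

97 ≡ 1 (mod 4), so we find a root by search.
Trying successive values, 40² = 1600 ≡ 48 (mod 97). The other root is 97 − 40 = 57.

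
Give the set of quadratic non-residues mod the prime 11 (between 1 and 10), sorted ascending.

2 6 7 8 10

Square k = 1,…,5 (k and 11−k give the same square):
1²=1, 2²=4, 3²=9, 4²≡5, 5²≡3 (mod 11).
The residues are {1, 3, 4, 5, 9}; the non-residues are the remaining 5 nonzero classes.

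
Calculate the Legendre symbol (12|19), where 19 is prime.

-1

Pull out 2^2: since 19 ≡ 3 (mod 8), (2/19) = -1, so (2/19)^2 = +1.
Reciprocity: 3 ≡ 3 and 19 ≡ 3 (mod 4), so (3/19) = −(19/3).
Reduce top mod 3: now compute (1/3).
Reached (1/3) = 1. Collecting the sign flips along the way, the symbol is -1.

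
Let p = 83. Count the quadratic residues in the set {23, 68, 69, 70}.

(23/83) = +1 → QR.
(68/83) = +1 → QR.
(69/83) = +1 → QR.
(70/83) = +1 → QR.
Total quadratic residues among the 4: 4.

4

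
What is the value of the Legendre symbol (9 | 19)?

Reciprocity: 9 ≡ 1 and 19 ≡ 3 (mod 4), so (9/19) = +(19/9).
Reduce top mod 9: now compute (1/9).
Reached (1/9) = 1. Collecting the sign flips along the way, the symbol is +1.

1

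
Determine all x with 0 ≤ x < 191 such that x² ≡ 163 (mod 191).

Since 191 ≡ 3 (mod 4), a square root of 163 is 163^((191+1)/4) = 163^48 mod 191.
Repeated squaring: 163^2≡20, 163^4≡18, 163^8≡133, 163^16≡117, 163^32≡128 (mod 191).
163^48 = 163^(32+16) ≡ 78 (mod 191).
Check: 78² = 6084 ≡ 163 (mod 191). The two roots are 78 and 113.

78, 113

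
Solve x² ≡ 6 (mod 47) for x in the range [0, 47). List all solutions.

10, 37

Since 47 ≡ 3 (mod 4), a square root of 6 is 6^((47+1)/4) = 6^12 mod 47.
Repeated squaring: 6^2≡36, 6^4≡27, 6^8≡24 (mod 47).
6^12 = 6^(8+4) ≡ 37 (mod 47).
Check: 37² = 1369 ≡ 6 (mod 47). The two roots are 10 and 37.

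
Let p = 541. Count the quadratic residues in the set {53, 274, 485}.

(53/541) = +1 → QR.
(274/541) = -1 → non-residue.
(485/541) = -1 → non-residue.
Total quadratic residues among the 3: 1.

1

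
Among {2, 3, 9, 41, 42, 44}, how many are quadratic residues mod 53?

(2/53) = -1 → non-residue.
(3/53) = -1 → non-residue.
(9/53) = +1 → QR.
(41/53) = -1 → non-residue.
(42/53) = +1 → QR.
(44/53) = +1 → QR.
Total quadratic residues among the 6: 3.

3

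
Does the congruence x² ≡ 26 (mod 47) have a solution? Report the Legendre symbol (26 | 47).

-1

Euler's criterion: (26/47) ≡ 26^23 (mod 47).
26^2 ≡ 18 (mod 47)
26^4 ≡ 42 (mod 47)
26^8 ≡ 25 (mod 47)
26^16 ≡ 14 (mod 47)
26^23 = 26^(16+4+2+1) ≡ 46 (mod 47).
Result is 46 ≡ −1, so (26/47) = −1.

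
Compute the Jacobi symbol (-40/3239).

-1

First reduce: -40 ≡ 3199 (mod 3239).
Reciprocity: 3199 ≡ 3 and 3239 ≡ 3 (mod 4), so (3199/3239) = −(3239/3199).
Reduce top mod 3199: now compute (40/3199).
Pull out 2^3: since 3199 ≡ 7 (mod 8), (2/3199) = +1, so (2/3199)^3 = +1.
Reciprocity: 5 ≡ 1 and 3199 ≡ 3 (mod 4), so (5/3199) = +(3199/5).
Reduce top mod 5: now compute (4/5).
Pull out 2^2: since 5 ≡ 5 (mod 8), (2/5) = -1, so (2/5)^2 = +1.
Reached (1/5) = 1. Collecting the sign flips along the way, the symbol is -1.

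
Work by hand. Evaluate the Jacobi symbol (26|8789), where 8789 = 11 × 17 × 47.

-1

Pull out 2: since 8789 ≡ 5 (mod 8), (2/8789) = -1.
Reciprocity: 13 ≡ 1 and 8789 ≡ 1 (mod 4), so (13/8789) = +(8789/13).
Reduce top mod 13: now compute (1/13).
Reached (1/13) = 1. Collecting the sign flips along the way, the symbol is -1.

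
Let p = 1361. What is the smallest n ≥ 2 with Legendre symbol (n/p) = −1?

3

(2/1361) = +1, so 2 is a residue.
(3/1361) = −1, so 3 is the smallest positive non-residue mod 1361.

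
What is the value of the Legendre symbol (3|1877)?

Reciprocity: 3 ≡ 3 and 1877 ≡ 1 (mod 4), so (3/1877) = +(1877/3).
Reduce top mod 3: now compute (2/3).
Pull out 2: since 3 ≡ 3 (mod 8), (2/3) = -1.
Reached (1/3) = 1. Collecting the sign flips along the way, the symbol is -1.

-1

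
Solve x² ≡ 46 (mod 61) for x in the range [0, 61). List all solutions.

30, 31

61 ≡ 1 (mod 4), so we find a root by search.
Trying successive values, 30² = 900 ≡ 46 (mod 61). The other root is 61 − 30 = 31.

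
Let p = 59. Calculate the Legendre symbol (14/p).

-1

Pull out 2: since 59 ≡ 3 (mod 8), (2/59) = -1.
Reciprocity: 7 ≡ 3 and 59 ≡ 3 (mod 4), so (7/59) = −(59/7).
Reduce top mod 7: now compute (3/7).
Reciprocity: 3 ≡ 3 and 7 ≡ 3 (mod 4), so (3/7) = −(7/3).
Reduce top mod 3: now compute (1/3).
Reached (1/3) = 1. Collecting the sign flips along the way, the symbol is -1.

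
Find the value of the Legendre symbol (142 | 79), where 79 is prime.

-1

First reduce: 142 ≡ 63 (mod 79).
Reciprocity: 63 ≡ 3 and 79 ≡ 3 (mod 4), so (63/79) = −(79/63).
Reduce top mod 63: now compute (16/63).
Pull out 2^4: since 63 ≡ 7 (mod 8), (2/63) = +1, so (2/63)^4 = +1.
Reached (1/63) = 1. Collecting the sign flips along the way, the symbol is -1.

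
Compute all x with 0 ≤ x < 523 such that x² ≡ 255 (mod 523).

Since 523 ≡ 3 (mod 4), a square root of 255 is 255^((523+1)/4) = 255^131 mod 523.
Repeated squaring: 255^2≡173, 255^4≡118, 255^8≡326, 255^16≡107, 255^32≡466, 255^64≡111, 255^128≡292 (mod 523).
255^131 = 255^(128+2+1) ≡ 90 (mod 523).
Check: 90² = 8100 ≡ 255 (mod 523). The two roots are 90 and 433.

90, 433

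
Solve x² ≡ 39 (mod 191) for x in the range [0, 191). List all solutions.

82, 109

Since 191 ≡ 3 (mod 4), a square root of 39 is 39^((191+1)/4) = 39^48 mod 191.
Repeated squaring: 39^2≡184, 39^4≡49, 39^8≡109, 39^16≡39, 39^32≡184 (mod 191).
39^48 = 39^(32+16) ≡ 109 (mod 191).
Check: 109² = 11881 ≡ 39 (mod 191). The two roots are 82 and 109.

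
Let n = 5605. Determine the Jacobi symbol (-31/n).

First reduce: -31 ≡ 5574 (mod 5605).
Pull out 2: since 5605 ≡ 5 (mod 8), (2/5605) = -1.
Reciprocity: 2787 ≡ 3 and 5605 ≡ 1 (mod 4), so (2787/5605) = +(5605/2787).
Reduce top mod 2787: now compute (31/2787).
Reciprocity: 31 ≡ 3 and 2787 ≡ 3 (mod 4), so (31/2787) = −(2787/31).
Reduce top mod 31: now compute (28/31).
Pull out 2^2: since 31 ≡ 7 (mod 8), (2/31) = +1, so (2/31)^2 = +1.
Reciprocity: 7 ≡ 3 and 31 ≡ 3 (mod 4), so (7/31) = −(31/7).
Reduce top mod 7: now compute (3/7).
Reciprocity: 3 ≡ 3 and 7 ≡ 3 (mod 4), so (3/7) = −(7/3).
Reduce top mod 3: now compute (1/3).
Reached (1/3) = 1. Collecting the sign flips along the way, the symbol is +1.

1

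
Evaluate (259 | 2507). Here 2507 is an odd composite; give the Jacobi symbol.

-1

Reciprocity: 259 ≡ 3 and 2507 ≡ 3 (mod 4), so (259/2507) = −(2507/259).
Reduce top mod 259: now compute (176/259).
Pull out 2^4: since 259 ≡ 3 (mod 8), (2/259) = -1, so (2/259)^4 = +1.
Reciprocity: 11 ≡ 3 and 259 ≡ 3 (mod 4), so (11/259) = −(259/11).
Reduce top mod 11: now compute (6/11).
Pull out 2: since 11 ≡ 3 (mod 8), (2/11) = -1.
Reciprocity: 3 ≡ 3 and 11 ≡ 3 (mod 4), so (3/11) = −(11/3).
Reduce top mod 3: now compute (2/3).
Pull out 2: since 3 ≡ 3 (mod 8), (2/3) = -1.
Reached (1/3) = 1. Collecting the sign flips along the way, the symbol is -1.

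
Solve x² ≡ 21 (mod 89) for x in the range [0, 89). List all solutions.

89 ≡ 1 (mod 4), so we find a root by search.
Trying successive values, 33² = 1089 ≡ 21 (mod 89). The other root is 89 − 33 = 56.

33, 56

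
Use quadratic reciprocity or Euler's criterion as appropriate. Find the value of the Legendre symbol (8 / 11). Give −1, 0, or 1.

Pull out 2^3: since 11 ≡ 3 (mod 8), (2/11) = -1, so (2/11)^3 = -1.
Reached (1/11) = 1. Collecting the sign flips along the way, the symbol is -1.

-1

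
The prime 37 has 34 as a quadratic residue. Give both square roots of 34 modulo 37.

37 ≡ 1 (mod 4), so we find a root by search.
Trying successive values, 16² = 256 ≡ 34 (mod 37). The other root is 37 − 16 = 21.

16, 21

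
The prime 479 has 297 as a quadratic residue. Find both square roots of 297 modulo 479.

125, 354

Since 479 ≡ 3 (mod 4), a square root of 297 is 297^((479+1)/4) = 297^120 mod 479.
Repeated squaring: 297^2≡73, 297^4≡60, 297^8≡247, 297^16≡176, 297^32≡320, 297^64≡373 (mod 479).
297^120 = 297^(64+32+16+8) ≡ 125 (mod 479).
Check: 125² = 15625 ≡ 297 (mod 479). The two roots are 125 and 354.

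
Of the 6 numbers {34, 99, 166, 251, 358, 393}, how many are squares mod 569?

(34/569) = +1 → QR.
(99/569) = -1 → non-residue.
(166/569) = -1 → non-residue.
(251/569) = +1 → QR.
(358/569) = -1 → non-residue.
(393/569) = -1 → non-residue.
Total quadratic residues among the 6: 2.

2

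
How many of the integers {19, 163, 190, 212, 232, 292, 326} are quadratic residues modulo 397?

4

(19/397) = +1 → QR.
(163/397) = +1 → QR.
(190/397) = +1 → QR.
(212/397) = -1 → non-residue.
(232/397) = -1 → non-residue.
(292/397) = +1 → QR.
(326/397) = -1 → non-residue.
Total quadratic residues among the 7: 4.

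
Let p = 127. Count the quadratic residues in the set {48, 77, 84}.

(48/127) = -1 → non-residue.
(77/127) = -1 → non-residue.
(84/127) = +1 → QR.
Total quadratic residues among the 3: 1.

1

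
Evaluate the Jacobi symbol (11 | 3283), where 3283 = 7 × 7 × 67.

-1

Reciprocity: 11 ≡ 3 and 3283 ≡ 3 (mod 4), so (11/3283) = −(3283/11).
Reduce top mod 11: now compute (5/11).
Reciprocity: 5 ≡ 1 and 11 ≡ 3 (mod 4), so (5/11) = +(11/5).
Reduce top mod 5: now compute (1/5).
Reached (1/5) = 1. Collecting the sign flips along the way, the symbol is -1.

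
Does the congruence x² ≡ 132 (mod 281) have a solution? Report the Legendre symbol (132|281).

Pull out 2^2: since 281 ≡ 1 (mod 8), (2/281) = +1, so (2/281)^2 = +1.
Reciprocity: 33 ≡ 1 and 281 ≡ 1 (mod 4), so (33/281) = +(281/33).
Reduce top mod 33: now compute (17/33).
Reciprocity: 17 ≡ 1 and 33 ≡ 1 (mod 4), so (17/33) = +(33/17).
Reduce top mod 17: now compute (16/17).
Pull out 2^4: since 17 ≡ 1 (mod 8), (2/17) = +1, so (2/17)^4 = +1.
Reached (1/17) = 1. Collecting the sign flips along the way, the symbol is +1.

1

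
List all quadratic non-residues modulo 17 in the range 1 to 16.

Square k = 1,…,8 (k and 17−k give the same square):
1²=1, 2²=4, 3²=9, 4²=16, 5²≡8, 6²≡2, 7²≡15, 8²≡13 (mod 17).
The residues are {1, 2, 4, 8, 9, 13, 15, 16}; the non-residues are the remaining 8 nonzero classes.

3 5 6 7 10 11 12 14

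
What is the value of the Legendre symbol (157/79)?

First reduce: 157 ≡ 78 (mod 79).
Pull out 2: since 79 ≡ 7 (mod 8), (2/79) = +1.
Reciprocity: 39 ≡ 3 and 79 ≡ 3 (mod 4), so (39/79) = −(79/39).
Reduce top mod 39: now compute (1/39).
Reached (1/39) = 1. Collecting the sign flips along the way, the symbol is -1.

-1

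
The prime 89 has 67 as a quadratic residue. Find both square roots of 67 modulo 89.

89 ≡ 1 (mod 4), so we find a root by search.
Trying successive values, 44² = 1936 ≡ 67 (mod 89). The other root is 89 − 44 = 45.

44, 45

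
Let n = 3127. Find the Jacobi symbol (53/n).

Reciprocity: 53 ≡ 1 and 3127 ≡ 3 (mod 4), so (53/3127) = +(3127/53).
Reduce top mod 53: now compute (0/53).
Top reduces to 0: gcd > 1, so the symbol is 0.

0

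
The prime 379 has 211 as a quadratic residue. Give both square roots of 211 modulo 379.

Since 379 ≡ 3 (mod 4), a square root of 211 is 211^((379+1)/4) = 211^95 mod 379.
Repeated squaring: 211^2≡178, 211^4≡227, 211^8≡364, 211^16≡225, 211^32≡218, 211^64≡149 (mod 379).
211^95 = 211^(64+16+8+4+2+1) ≡ 127 (mod 379).
Check: 127² = 16129 ≡ 211 (mod 379). The two roots are 127 and 252.

127, 252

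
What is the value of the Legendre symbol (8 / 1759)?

Pull out 2^3: since 1759 ≡ 7 (mod 8), (2/1759) = +1, so (2/1759)^3 = +1.
Reached (1/1759) = 1. Collecting the sign flips along the way, the symbol is +1.

1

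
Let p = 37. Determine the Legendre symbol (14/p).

Euler's criterion: (14/37) ≡ 14^18 (mod 37).
14^2 ≡ 11 (mod 37)
14^4 ≡ 10 (mod 37)
14^8 ≡ 26 (mod 37)
14^16 ≡ 10 (mod 37)
14^18 = 14^(16+2) ≡ 36 (mod 37).
Result is 36 ≡ −1, so (14/37) = −1.

-1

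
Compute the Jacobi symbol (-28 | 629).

-1

First reduce: -28 ≡ 601 (mod 629).
Reciprocity: 601 ≡ 1 and 629 ≡ 1 (mod 4), so (601/629) = +(629/601).
Reduce top mod 601: now compute (28/601).
Pull out 2^2: since 601 ≡ 1 (mod 8), (2/601) = +1, so (2/601)^2 = +1.
Reciprocity: 7 ≡ 3 and 601 ≡ 1 (mod 4), so (7/601) = +(601/7).
Reduce top mod 7: now compute (6/7).
Pull out 2: since 7 ≡ 7 (mod 8), (2/7) = +1.
Reciprocity: 3 ≡ 3 and 7 ≡ 3 (mod 4), so (3/7) = −(7/3).
Reduce top mod 3: now compute (1/3).
Reached (1/3) = 1. Collecting the sign flips along the way, the symbol is -1.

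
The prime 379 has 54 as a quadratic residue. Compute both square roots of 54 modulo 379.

Since 379 ≡ 3 (mod 4), a square root of 54 is 54^((379+1)/4) = 54^95 mod 379.
Repeated squaring: 54^2≡263, 54^4≡191, 54^8≡97, 54^16≡313, 54^32≡187, 54^64≡101 (mod 379).
54^95 = 54^(64+16+8+4+2+1) ≡ 62 (mod 379).
Check: 62² = 3844 ≡ 54 (mod 379). The two roots are 62 and 317.

62, 317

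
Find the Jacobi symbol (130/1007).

Pull out 2: since 1007 ≡ 7 (mod 8), (2/1007) = +1.
Reciprocity: 65 ≡ 1 and 1007 ≡ 3 (mod 4), so (65/1007) = +(1007/65).
Reduce top mod 65: now compute (32/65).
Pull out 2^5: since 65 ≡ 1 (mod 8), (2/65) = +1, so (2/65)^5 = +1.
Reached (1/65) = 1. Collecting the sign flips along the way, the symbol is +1.

1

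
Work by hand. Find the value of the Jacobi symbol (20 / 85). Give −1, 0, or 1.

0

Pull out 2^2: since 85 ≡ 5 (mod 8), (2/85) = -1, so (2/85)^2 = +1.
Reciprocity: 5 ≡ 1 and 85 ≡ 1 (mod 4), so (5/85) = +(85/5).
Reduce top mod 5: now compute (0/5).
Top reduces to 0: gcd > 1, so the symbol is 0.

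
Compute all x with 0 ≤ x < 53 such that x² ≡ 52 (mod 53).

53 ≡ 1 (mod 4), so we find a root by search.
Trying successive values, 23² = 529 ≡ 52 (mod 53). The other root is 53 − 23 = 30.

23, 30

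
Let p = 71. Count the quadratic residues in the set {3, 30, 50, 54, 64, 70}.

(3/71) = +1 → QR.
(30/71) = +1 → QR.
(50/71) = +1 → QR.
(54/71) = +1 → QR.
(64/71) = +1 → QR.
(70/71) = -1 → non-residue.
Total quadratic residues among the 6: 5.

5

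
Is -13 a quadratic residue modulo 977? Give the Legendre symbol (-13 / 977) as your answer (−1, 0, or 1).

-1

First reduce: -13 ≡ 964 (mod 977).
Pull out 2^2: since 977 ≡ 1 (mod 8), (2/977) = +1, so (2/977)^2 = +1.
Reciprocity: 241 ≡ 1 and 977 ≡ 1 (mod 4), so (241/977) = +(977/241).
Reduce top mod 241: now compute (13/241).
Reciprocity: 13 ≡ 1 and 241 ≡ 1 (mod 4), so (13/241) = +(241/13).
Reduce top mod 13: now compute (7/13).
Reciprocity: 7 ≡ 3 and 13 ≡ 1 (mod 4), so (7/13) = +(13/7).
Reduce top mod 7: now compute (6/7).
Pull out 2: since 7 ≡ 7 (mod 8), (2/7) = +1.
Reciprocity: 3 ≡ 3 and 7 ≡ 3 (mod 4), so (3/7) = −(7/3).
Reduce top mod 3: now compute (1/3).
Reached (1/3) = 1. Collecting the sign flips along the way, the symbol is -1.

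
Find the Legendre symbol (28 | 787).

1

Pull out 2^2: since 787 ≡ 3 (mod 8), (2/787) = -1, so (2/787)^2 = +1.
Reciprocity: 7 ≡ 3 and 787 ≡ 3 (mod 4), so (7/787) = −(787/7).
Reduce top mod 7: now compute (3/7).
Reciprocity: 3 ≡ 3 and 7 ≡ 3 (mod 4), so (3/7) = −(7/3).
Reduce top mod 3: now compute (1/3).
Reached (1/3) = 1. Collecting the sign flips along the way, the symbol is +1.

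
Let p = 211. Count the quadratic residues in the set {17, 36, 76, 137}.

(17/211) = -1 → non-residue.
(36/211) = +1 → QR.
(76/211) = +1 → QR.
(137/211) = +1 → QR.
Total quadratic residues among the 4: 3.

3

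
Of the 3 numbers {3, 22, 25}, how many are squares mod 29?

2

(3/29) = -1 → non-residue.
(22/29) = +1 → QR.
(25/29) = +1 → QR.
Total quadratic residues among the 3: 2.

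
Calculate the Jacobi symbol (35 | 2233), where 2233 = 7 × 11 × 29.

Reciprocity: 35 ≡ 3 and 2233 ≡ 1 (mod 4), so (35/2233) = +(2233/35).
Reduce top mod 35: now compute (28/35).
Pull out 2^2: since 35 ≡ 3 (mod 8), (2/35) = -1, so (2/35)^2 = +1.
Reciprocity: 7 ≡ 3 and 35 ≡ 3 (mod 4), so (7/35) = −(35/7).
Reduce top mod 7: now compute (0/7).
Top reduces to 0: gcd > 1, so the symbol is 0.

0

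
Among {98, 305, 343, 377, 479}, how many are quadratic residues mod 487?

1

(98/487) = +1 → QR.
(305/487) = -1 → non-residue.
(343/487) = -1 → non-residue.
(377/487) = -1 → non-residue.
(479/487) = -1 → non-residue.
Total quadratic residues among the 5: 1.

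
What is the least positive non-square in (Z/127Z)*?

3

(2/127) = +1, so 2 is a residue.
(3/127) = −1, so 3 is the smallest positive non-residue mod 127.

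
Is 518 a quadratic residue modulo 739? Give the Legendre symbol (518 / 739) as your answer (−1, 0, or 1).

Pull out 2: since 739 ≡ 3 (mod 8), (2/739) = -1.
Reciprocity: 259 ≡ 3 and 739 ≡ 3 (mod 4), so (259/739) = −(739/259).
Reduce top mod 259: now compute (221/259).
Reciprocity: 221 ≡ 1 and 259 ≡ 3 (mod 4), so (221/259) = +(259/221).
Reduce top mod 221: now compute (38/221).
Pull out 2: since 221 ≡ 5 (mod 8), (2/221) = -1.
Reciprocity: 19 ≡ 3 and 221 ≡ 1 (mod 4), so (19/221) = +(221/19).
Reduce top mod 19: now compute (12/19).
Pull out 2^2: since 19 ≡ 3 (mod 8), (2/19) = -1, so (2/19)^2 = +1.
Reciprocity: 3 ≡ 3 and 19 ≡ 3 (mod 4), so (3/19) = −(19/3).
Reduce top mod 3: now compute (1/3).
Reached (1/3) = 1. Collecting the sign flips along the way, the symbol is +1.

1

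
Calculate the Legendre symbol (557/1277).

-1

Reciprocity: 557 ≡ 1 and 1277 ≡ 1 (mod 4), so (557/1277) = +(1277/557).
Reduce top mod 557: now compute (163/557).
Reciprocity: 163 ≡ 3 and 557 ≡ 1 (mod 4), so (163/557) = +(557/163).
Reduce top mod 163: now compute (68/163).
Pull out 2^2: since 163 ≡ 3 (mod 8), (2/163) = -1, so (2/163)^2 = +1.
Reciprocity: 17 ≡ 1 and 163 ≡ 3 (mod 4), so (17/163) = +(163/17).
Reduce top mod 17: now compute (10/17).
Pull out 2: since 17 ≡ 1 (mod 8), (2/17) = +1.
Reciprocity: 5 ≡ 1 and 17 ≡ 1 (mod 4), so (5/17) = +(17/5).
Reduce top mod 5: now compute (2/5).
Pull out 2: since 5 ≡ 5 (mod 8), (2/5) = -1.
Reached (1/5) = 1. Collecting the sign flips along the way, the symbol is -1.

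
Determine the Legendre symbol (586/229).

Euler's criterion: (586/229) ≡ 128^114 (mod 229).
128^2 ≡ 125 (mod 229)
128^4 ≡ 53 (mod 229)
128^8 ≡ 61 (mod 229)
128^16 ≡ 57 (mod 229)
128^32 ≡ 43 (mod 229)
128^64 ≡ 17 (mod 229)
128^114 = 128^(64+32+16+2) ≡ 228 (mod 229).
Result is 228 ≡ −1, so (586/229) = −1.

-1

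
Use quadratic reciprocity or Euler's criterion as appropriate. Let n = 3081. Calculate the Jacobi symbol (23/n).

Reciprocity: 23 ≡ 3 and 3081 ≡ 1 (mod 4), so (23/3081) = +(3081/23).
Reduce top mod 23: now compute (22/23).
Pull out 2: since 23 ≡ 7 (mod 8), (2/23) = +1.
Reciprocity: 11 ≡ 3 and 23 ≡ 3 (mod 4), so (11/23) = −(23/11).
Reduce top mod 11: now compute (1/11).
Reached (1/11) = 1. Collecting the sign flips along the way, the symbol is -1.

-1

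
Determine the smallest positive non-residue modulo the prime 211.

2

(2/211) = −1, so 2 is the smallest positive non-residue mod 211.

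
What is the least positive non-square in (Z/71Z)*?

(2/71) = +1, so 2 is a residue.
(3/71) = +1, so 3 is a residue.
(4/71) = +1, so 4 is a residue.
(5/71) = +1, so 5 is a residue.
(6/71) = +1, so 6 is a residue.
(7/71) = −1, so 7 is the smallest positive non-residue mod 71.

7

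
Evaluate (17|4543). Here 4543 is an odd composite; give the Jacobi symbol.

1

Reciprocity: 17 ≡ 1 and 4543 ≡ 3 (mod 4), so (17/4543) = +(4543/17).
Reduce top mod 17: now compute (4/17).
Pull out 2^2: since 17 ≡ 1 (mod 8), (2/17) = +1, so (2/17)^2 = +1.
Reached (1/17) = 1. Collecting the sign flips along the way, the symbol is +1.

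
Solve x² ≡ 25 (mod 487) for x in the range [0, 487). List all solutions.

5, 482

Since 487 ≡ 3 (mod 4), a square root of 25 is 25^((487+1)/4) = 25^122 mod 487.
Repeated squaring: 25^2≡138, 25^4≡51, 25^8≡166, 25^16≡284, 25^32≡301, 25^64≡19 (mod 487).
25^122 = 25^(64+32+16+8+2) ≡ 482 (mod 487).
Check: 482² = 232324 ≡ 25 (mod 487). The two roots are 5 and 482.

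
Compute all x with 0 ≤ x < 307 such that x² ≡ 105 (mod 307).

64, 243

Since 307 ≡ 3 (mod 4), a square root of 105 is 105^((307+1)/4) = 105^77 mod 307.
Repeated squaring: 105^2≡280, 105^4≡115, 105^8≡24, 105^16≡269, 105^32≡216, 105^64≡299 (mod 307).
105^77 = 105^(64+8+4+1) ≡ 64 (mod 307).
Check: 64² = 4096 ≡ 105 (mod 307). The two roots are 64 and 243.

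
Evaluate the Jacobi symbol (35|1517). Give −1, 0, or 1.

1

Reciprocity: 35 ≡ 3 and 1517 ≡ 1 (mod 4), so (35/1517) = +(1517/35).
Reduce top mod 35: now compute (12/35).
Pull out 2^2: since 35 ≡ 3 (mod 8), (2/35) = -1, so (2/35)^2 = +1.
Reciprocity: 3 ≡ 3 and 35 ≡ 3 (mod 4), so (3/35) = −(35/3).
Reduce top mod 3: now compute (2/3).
Pull out 2: since 3 ≡ 3 (mod 8), (2/3) = -1.
Reached (1/3) = 1. Collecting the sign flips along the way, the symbol is +1.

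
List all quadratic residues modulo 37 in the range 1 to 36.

Square k = 1,…,18 (k and 37−k give the same square):
1²=1, 2²=4, 3²=9, 4²=16, 5²=25, 6²=36, 7²≡12, 8²≡27, 9²≡7, 10²≡26, 11²≡10, 12²≡33, 13²≡21, 14²≡11, 15²≡3, 16²≡34, 17²≡30, 18²≡28 (mod 37).
So the quadratic residues mod 37 are {1, 3, 4, 7, 9, 10, 11, 12, 16, 21, 25, 26, 27, 28, 30, 33, 34, 36}.

1, 3, 4, 7, 9, 10, 11, 12, 16, 21, 25, 26, 27, 28, 30, 33, 34, 36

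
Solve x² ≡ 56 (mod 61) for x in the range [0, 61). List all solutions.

19, 42

61 ≡ 1 (mod 4), so we find a root by search.
Trying successive values, 19² = 361 ≡ 56 (mod 61). The other root is 61 − 19 = 42.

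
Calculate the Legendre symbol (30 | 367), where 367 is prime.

Euler's criterion: (30/367) ≡ 30^183 (mod 367).
30^2 ≡ 166 (mod 367)
30^4 ≡ 31 (mod 367)
30^8 ≡ 227 (mod 367)
30^16 ≡ 149 (mod 367)
30^32 ≡ 181 (mod 367)
30^64 ≡ 98 (mod 367)
30^128 ≡ 62 (mod 367)
30^183 = 30^(128+32+16+4+2+1) ≡ 1 (mod 367).
Result is 1, so (30/367) = 1.

1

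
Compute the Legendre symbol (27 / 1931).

Reciprocity: 27 ≡ 3 and 1931 ≡ 3 (mod 4), so (27/1931) = −(1931/27).
Reduce top mod 27: now compute (14/27).
Pull out 2: since 27 ≡ 3 (mod 8), (2/27) = -1.
Reciprocity: 7 ≡ 3 and 27 ≡ 3 (mod 4), so (7/27) = −(27/7).
Reduce top mod 7: now compute (6/7).
Pull out 2: since 7 ≡ 7 (mod 8), (2/7) = +1.
Reciprocity: 3 ≡ 3 and 7 ≡ 3 (mod 4), so (3/7) = −(7/3).
Reduce top mod 3: now compute (1/3).
Reached (1/3) = 1. Collecting the sign flips along the way, the symbol is +1.

1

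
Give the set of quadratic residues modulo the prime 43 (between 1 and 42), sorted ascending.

Square k = 1,…,21 (k and 43−k give the same square):
1²=1, 2²=4, 3²=9, 4²=16, 5²=25, 6²=36, 7²≡6, 8²≡21, 9²≡38, 10²≡14, 11²≡35, 12²≡15, 13²≡40, 14²≡24, 15²≡10, 16²≡41, 17²≡31, 18²≡23, 19²≡17, 20²≡13, 21²≡11 (mod 43).
So the quadratic residues mod 43 are {1, 4, 6, 9, 10, 11, 13, 14, 15, 16, 17, 21, 23, 24, 25, 31, 35, 36, 38, 40, 41}.

1, 4, 6, 9, 10, 11, 13, 14, 15, 16, 17, 21, 23, 24, 25, 31, 35, 36, 38, 40, 41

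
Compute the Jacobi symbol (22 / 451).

Pull out 2: since 451 ≡ 3 (mod 8), (2/451) = -1.
Reciprocity: 11 ≡ 3 and 451 ≡ 3 (mod 4), so (11/451) = −(451/11).
Reduce top mod 11: now compute (0/11).
Top reduces to 0: gcd > 1, so the symbol is 0.

0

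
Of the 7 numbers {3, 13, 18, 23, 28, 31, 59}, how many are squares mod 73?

(3/73) = +1 → QR.
(13/73) = -1 → non-residue.
(18/73) = +1 → QR.
(23/73) = +1 → QR.
(28/73) = -1 → non-residue.
(31/73) = -1 → non-residue.
(59/73) = -1 → non-residue.
Total quadratic residues among the 7: 3.

3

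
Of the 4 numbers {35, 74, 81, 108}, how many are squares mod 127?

(35/127) = +1 → QR.
(74/127) = +1 → QR.
(81/127) = +1 → QR.
(108/127) = -1 → non-residue.
Total quadratic residues among the 4: 3.

3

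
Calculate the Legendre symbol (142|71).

First reduce: 142 ≡ 0 (mod 71).
Top reduces to 0: gcd > 1, so the symbol is 0.

0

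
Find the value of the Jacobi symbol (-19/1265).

First reduce: -19 ≡ 1246 (mod 1265).
Pull out 2: since 1265 ≡ 1 (mod 8), (2/1265) = +1.
Reciprocity: 623 ≡ 3 and 1265 ≡ 1 (mod 4), so (623/1265) = +(1265/623).
Reduce top mod 623: now compute (19/623).
Reciprocity: 19 ≡ 3 and 623 ≡ 3 (mod 4), so (19/623) = −(623/19).
Reduce top mod 19: now compute (15/19).
Reciprocity: 15 ≡ 3 and 19 ≡ 3 (mod 4), so (15/19) = −(19/15).
Reduce top mod 15: now compute (4/15).
Pull out 2^2: since 15 ≡ 7 (mod 8), (2/15) = +1, so (2/15)^2 = +1.
Reached (1/15) = 1. Collecting the sign flips along the way, the symbol is +1.

1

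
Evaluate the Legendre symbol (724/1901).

Pull out 2^2: since 1901 ≡ 5 (mod 8), (2/1901) = -1, so (2/1901)^2 = +1.
Reciprocity: 181 ≡ 1 and 1901 ≡ 1 (mod 4), so (181/1901) = +(1901/181).
Reduce top mod 181: now compute (91/181).
Reciprocity: 91 ≡ 3 and 181 ≡ 1 (mod 4), so (91/181) = +(181/91).
Reduce top mod 91: now compute (90/91).
Pull out 2: since 91 ≡ 3 (mod 8), (2/91) = -1.
Reciprocity: 45 ≡ 1 and 91 ≡ 3 (mod 4), so (45/91) = +(91/45).
Reduce top mod 45: now compute (1/45).
Reached (1/45) = 1. Collecting the sign flips along the way, the symbol is -1.

-1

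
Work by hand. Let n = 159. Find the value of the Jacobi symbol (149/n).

Reciprocity: 149 ≡ 1 and 159 ≡ 3 (mod 4), so (149/159) = +(159/149).
Reduce top mod 149: now compute (10/149).
Pull out 2: since 149 ≡ 5 (mod 8), (2/149) = -1.
Reciprocity: 5 ≡ 1 and 149 ≡ 1 (mod 4), so (5/149) = +(149/5).
Reduce top mod 5: now compute (4/5).
Pull out 2^2: since 5 ≡ 5 (mod 8), (2/5) = -1, so (2/5)^2 = +1.
Reached (1/5) = 1. Collecting the sign flips along the way, the symbol is -1.

-1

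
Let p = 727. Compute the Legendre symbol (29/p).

-1

Euler's criterion: (29/727) ≡ 29^363 (mod 727).
29^2 ≡ 114 (mod 727)
29^4 ≡ 637 (mod 727)
29^8 ≡ 103 (mod 727)
29^16 ≡ 431 (mod 727)
29^32 ≡ 376 (mod 727)
29^64 ≡ 338 (mod 727)
29^128 ≡ 105 (mod 727)
29^256 ≡ 120 (mod 727)
29^363 = 29^(256+64+32+8+2+1) ≡ 726 (mod 727).
Result is 726 ≡ −1, so (29/727) = −1.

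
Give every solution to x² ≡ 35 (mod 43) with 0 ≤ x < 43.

11, 32

Since 43 ≡ 3 (mod 4), a square root of 35 is 35^((43+1)/4) = 35^11 mod 43.
Repeated squaring: 35^2≡21, 35^4≡11, 35^8≡35 (mod 43).
35^11 = 35^(8+2+1) ≡ 11 (mod 43).
Check: 11² = 121 ≡ 35 (mod 43). The two roots are 11 and 32.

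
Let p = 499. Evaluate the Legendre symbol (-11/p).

First reduce: -11 ≡ 488 (mod 499).
Pull out 2^3: since 499 ≡ 3 (mod 8), (2/499) = -1, so (2/499)^3 = -1.
Reciprocity: 61 ≡ 1 and 499 ≡ 3 (mod 4), so (61/499) = +(499/61).
Reduce top mod 61: now compute (11/61).
Reciprocity: 11 ≡ 3 and 61 ≡ 1 (mod 4), so (11/61) = +(61/11).
Reduce top mod 11: now compute (6/11).
Pull out 2: since 11 ≡ 3 (mod 8), (2/11) = -1.
Reciprocity: 3 ≡ 3 and 11 ≡ 3 (mod 4), so (3/11) = −(11/3).
Reduce top mod 3: now compute (2/3).
Pull out 2: since 3 ≡ 3 (mod 8), (2/3) = -1.
Reached (1/3) = 1. Collecting the sign flips along the way, the symbol is +1.

1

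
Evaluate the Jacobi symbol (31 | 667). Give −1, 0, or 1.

Reciprocity: 31 ≡ 3 and 667 ≡ 3 (mod 4), so (31/667) = −(667/31).
Reduce top mod 31: now compute (16/31).
Pull out 2^4: since 31 ≡ 7 (mod 8), (2/31) = +1, so (2/31)^4 = +1.
Reached (1/31) = 1. Collecting the sign flips along the way, the symbol is -1.

-1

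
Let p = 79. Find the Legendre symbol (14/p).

Pull out 2: since 79 ≡ 7 (mod 8), (2/79) = +1.
Reciprocity: 7 ≡ 3 and 79 ≡ 3 (mod 4), so (7/79) = −(79/7).
Reduce top mod 7: now compute (2/7).
Pull out 2: since 7 ≡ 7 (mod 8), (2/7) = +1.
Reached (1/7) = 1. Collecting the sign flips along the way, the symbol is -1.

-1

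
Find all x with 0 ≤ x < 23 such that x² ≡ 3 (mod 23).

7, 16

Since 23 ≡ 3 (mod 4), a square root of 3 is 3^((23+1)/4) = 3^6 mod 23.
Repeated squaring: 3^2≡9, 3^4≡12 (mod 23).
3^6 = 3^(4+2) ≡ 16 (mod 23).
Check: 16² = 256 ≡ 3 (mod 23). The two roots are 7 and 16.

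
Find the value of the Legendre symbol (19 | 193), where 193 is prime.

Reciprocity: 19 ≡ 3 and 193 ≡ 1 (mod 4), so (19/193) = +(193/19).
Reduce top mod 19: now compute (3/19).
Reciprocity: 3 ≡ 3 and 19 ≡ 3 (mod 4), so (3/19) = −(19/3).
Reduce top mod 3: now compute (1/3).
Reached (1/3) = 1. Collecting the sign flips along the way, the symbol is -1.

-1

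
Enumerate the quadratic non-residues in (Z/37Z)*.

2,5,6,8,13,14,15,17,18,19,20,22,23,24,29,31,32,35

Square k = 1,…,18 (k and 37−k give the same square):
1²=1, 2²=4, 3²=9, 4²=16, 5²=25, 6²=36, 7²≡12, 8²≡27, 9²≡7, 10²≡26, 11²≡10, 12²≡33, 13²≡21, 14²≡11, 15²≡3, 16²≡34, 17²≡30, 18²≡28 (mod 37).
The residues are {1, 3, 4, 7, 9, 10, 11, 12, 16, 21, 25, 26, 27, 28, 30, 33, 34, 36}; the non-residues are the remaining 18 nonzero classes.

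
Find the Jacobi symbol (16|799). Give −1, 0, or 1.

Pull out 2^4: since 799 ≡ 7 (mod 8), (2/799) = +1, so (2/799)^4 = +1.
Reached (1/799) = 1. Collecting the sign flips along the way, the symbol is +1.

1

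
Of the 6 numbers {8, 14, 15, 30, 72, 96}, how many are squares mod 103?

5

(8/103) = +1 → QR.
(14/103) = +1 → QR.
(15/103) = +1 → QR.
(30/103) = +1 → QR.
(72/103) = +1 → QR.
(96/103) = -1 → non-residue.
Total quadratic residues among the 6: 5.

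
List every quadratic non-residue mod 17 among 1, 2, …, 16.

3,5,6,7,10,11,12,14

Square k = 1,…,8 (k and 17−k give the same square):
1²=1, 2²=4, 3²=9, 4²=16, 5²≡8, 6²≡2, 7²≡15, 8²≡13 (mod 17).
The residues are {1, 2, 4, 8, 9, 13, 15, 16}; the non-residues are the remaining 8 nonzero classes.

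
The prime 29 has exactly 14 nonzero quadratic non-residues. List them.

2,3,8,10,11,12,14,15,17,18,19,21,26,27

Square k = 1,…,14 (k and 29−k give the same square):
1²=1, 2²=4, 3²=9, 4²=16, 5²=25, 6²≡7, 7²≡20, 8²≡6, 9²≡23, 10²≡13, 11²≡5, 12²≡28, 13²≡24, 14²≡22 (mod 29).
The residues are {1, 4, 5, 6, 7, 9, 13, 16, 20, 22, 23, 24, 25, 28}; the non-residues are the remaining 14 nonzero classes.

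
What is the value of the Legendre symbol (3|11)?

1

Euler's criterion: (3/11) ≡ 3^5 (mod 11).
3^2 ≡ 9 (mod 11)
3^4 ≡ 4 (mod 11)
3^5 = 3^(4+1) ≡ 1 (mod 11).
Result is 1, so (3/11) = 1.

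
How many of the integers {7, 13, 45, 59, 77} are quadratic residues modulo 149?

(7/149) = +1 → QR.
(13/149) = -1 → non-residue.
(45/149) = +1 → QR.
(59/149) = -1 → non-residue.
(77/149) = -1 → non-residue.
Total quadratic residues among the 5: 2.

2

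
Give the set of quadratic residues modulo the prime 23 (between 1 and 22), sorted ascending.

Square k = 1,…,11 (k and 23−k give the same square):
1²=1, 2²=4, 3²=9, 4²=16, 5²≡2, 6²≡13, 7²≡3, 8²≡18, 9²≡12, 10²≡8, 11²≡6 (mod 23).
So the quadratic residues mod 23 are {1, 2, 3, 4, 6, 8, 9, 12, 13, 16, 18}.

1, 2, 3, 4, 6, 8, 9, 12, 13, 16, 18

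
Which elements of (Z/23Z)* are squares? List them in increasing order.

1, 2, 3, 4, 6, 8, 9, 12, 13, 16, 18

Square k = 1,…,11 (k and 23−k give the same square):
1²=1, 2²=4, 3²=9, 4²=16, 5²≡2, 6²≡13, 7²≡3, 8²≡18, 9²≡12, 10²≡8, 11²≡6 (mod 23).
So the quadratic residues mod 23 are {1, 2, 3, 4, 6, 8, 9, 12, 13, 16, 18}.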